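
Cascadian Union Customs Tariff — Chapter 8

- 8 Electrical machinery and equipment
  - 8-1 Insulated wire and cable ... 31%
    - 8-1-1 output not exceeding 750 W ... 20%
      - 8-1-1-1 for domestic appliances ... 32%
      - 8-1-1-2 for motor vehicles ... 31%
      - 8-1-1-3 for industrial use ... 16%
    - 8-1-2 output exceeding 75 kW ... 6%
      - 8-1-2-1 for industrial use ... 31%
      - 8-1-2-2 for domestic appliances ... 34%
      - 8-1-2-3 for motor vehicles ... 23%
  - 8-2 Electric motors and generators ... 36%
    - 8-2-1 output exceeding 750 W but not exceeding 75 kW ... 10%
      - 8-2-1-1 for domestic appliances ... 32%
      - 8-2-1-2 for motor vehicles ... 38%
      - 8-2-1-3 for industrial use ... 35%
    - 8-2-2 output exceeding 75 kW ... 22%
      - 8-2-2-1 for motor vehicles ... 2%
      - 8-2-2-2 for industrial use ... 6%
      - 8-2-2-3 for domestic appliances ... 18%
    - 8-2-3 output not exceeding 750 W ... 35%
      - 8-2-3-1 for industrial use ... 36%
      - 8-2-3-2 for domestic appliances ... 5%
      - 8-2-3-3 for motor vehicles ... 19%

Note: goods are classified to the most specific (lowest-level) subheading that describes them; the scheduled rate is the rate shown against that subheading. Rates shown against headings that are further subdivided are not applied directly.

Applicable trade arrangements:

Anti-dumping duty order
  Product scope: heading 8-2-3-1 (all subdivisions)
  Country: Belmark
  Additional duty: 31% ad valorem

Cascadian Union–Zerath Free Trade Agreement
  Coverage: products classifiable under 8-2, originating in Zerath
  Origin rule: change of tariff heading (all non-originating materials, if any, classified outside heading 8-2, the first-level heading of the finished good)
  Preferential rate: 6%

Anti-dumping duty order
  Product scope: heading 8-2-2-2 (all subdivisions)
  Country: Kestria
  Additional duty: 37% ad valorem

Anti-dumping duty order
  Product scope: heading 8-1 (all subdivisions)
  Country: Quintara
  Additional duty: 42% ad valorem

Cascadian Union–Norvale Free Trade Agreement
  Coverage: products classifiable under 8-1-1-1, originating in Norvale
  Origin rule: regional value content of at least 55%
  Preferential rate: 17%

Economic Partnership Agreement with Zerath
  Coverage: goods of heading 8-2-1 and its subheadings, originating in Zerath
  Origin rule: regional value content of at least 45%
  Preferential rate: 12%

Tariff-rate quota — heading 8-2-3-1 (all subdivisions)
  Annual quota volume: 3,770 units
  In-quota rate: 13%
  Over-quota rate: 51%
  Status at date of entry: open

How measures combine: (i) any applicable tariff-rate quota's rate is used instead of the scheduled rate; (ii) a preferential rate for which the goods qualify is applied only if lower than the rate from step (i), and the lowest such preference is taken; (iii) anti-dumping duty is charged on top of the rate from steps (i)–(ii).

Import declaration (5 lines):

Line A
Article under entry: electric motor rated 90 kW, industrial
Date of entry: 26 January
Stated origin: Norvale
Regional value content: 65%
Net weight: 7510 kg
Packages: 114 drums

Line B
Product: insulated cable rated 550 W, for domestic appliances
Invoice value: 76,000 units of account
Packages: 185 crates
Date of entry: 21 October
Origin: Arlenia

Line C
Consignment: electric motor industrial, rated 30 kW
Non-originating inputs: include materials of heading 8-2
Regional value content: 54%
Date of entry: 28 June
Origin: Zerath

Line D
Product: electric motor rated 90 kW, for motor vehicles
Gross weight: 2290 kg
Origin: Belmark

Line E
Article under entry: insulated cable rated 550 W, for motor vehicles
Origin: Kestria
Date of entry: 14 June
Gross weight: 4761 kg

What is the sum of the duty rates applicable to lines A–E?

Line A: electric motor → 8-2; rated 90 kW → 8-2-2; industrial → 8-2-2-2. Scheduled 6%. Norvale agreement on 8-1-1-1: 8-2-2-2 not covered. → 6%.
Line B: insulated cable → 8-1; rated 550 W → 8-1-1; for domestic appliances → 8-1-1-1. Scheduled 32%. No special measure applies. → 32%.
Line C: electric motor → 8-2; rated 30 kW → 8-2-1; industrial → 8-2-1-3. Scheduled 35%. Zerath agreement on 8-2: CTH not met; Zerath agreement on 8-2-1: RVC ≥ 45% → 12% available; preferential 12%. → 12%.
Line D: electric motor → 8-2; rated 90 kW → 8-2-2; for motor vehicles → 8-2-2-1. Scheduled 2%. No special measure applies. → 2%.
Line E: insulated cable → 8-1; rated 550 W → 8-1-1; for motor vehicles → 8-1-1-2. Scheduled 31%. No special measure applies. → 31%.
Sum: 6% + 32% + 12% + 2% + 31% = 83%.

83%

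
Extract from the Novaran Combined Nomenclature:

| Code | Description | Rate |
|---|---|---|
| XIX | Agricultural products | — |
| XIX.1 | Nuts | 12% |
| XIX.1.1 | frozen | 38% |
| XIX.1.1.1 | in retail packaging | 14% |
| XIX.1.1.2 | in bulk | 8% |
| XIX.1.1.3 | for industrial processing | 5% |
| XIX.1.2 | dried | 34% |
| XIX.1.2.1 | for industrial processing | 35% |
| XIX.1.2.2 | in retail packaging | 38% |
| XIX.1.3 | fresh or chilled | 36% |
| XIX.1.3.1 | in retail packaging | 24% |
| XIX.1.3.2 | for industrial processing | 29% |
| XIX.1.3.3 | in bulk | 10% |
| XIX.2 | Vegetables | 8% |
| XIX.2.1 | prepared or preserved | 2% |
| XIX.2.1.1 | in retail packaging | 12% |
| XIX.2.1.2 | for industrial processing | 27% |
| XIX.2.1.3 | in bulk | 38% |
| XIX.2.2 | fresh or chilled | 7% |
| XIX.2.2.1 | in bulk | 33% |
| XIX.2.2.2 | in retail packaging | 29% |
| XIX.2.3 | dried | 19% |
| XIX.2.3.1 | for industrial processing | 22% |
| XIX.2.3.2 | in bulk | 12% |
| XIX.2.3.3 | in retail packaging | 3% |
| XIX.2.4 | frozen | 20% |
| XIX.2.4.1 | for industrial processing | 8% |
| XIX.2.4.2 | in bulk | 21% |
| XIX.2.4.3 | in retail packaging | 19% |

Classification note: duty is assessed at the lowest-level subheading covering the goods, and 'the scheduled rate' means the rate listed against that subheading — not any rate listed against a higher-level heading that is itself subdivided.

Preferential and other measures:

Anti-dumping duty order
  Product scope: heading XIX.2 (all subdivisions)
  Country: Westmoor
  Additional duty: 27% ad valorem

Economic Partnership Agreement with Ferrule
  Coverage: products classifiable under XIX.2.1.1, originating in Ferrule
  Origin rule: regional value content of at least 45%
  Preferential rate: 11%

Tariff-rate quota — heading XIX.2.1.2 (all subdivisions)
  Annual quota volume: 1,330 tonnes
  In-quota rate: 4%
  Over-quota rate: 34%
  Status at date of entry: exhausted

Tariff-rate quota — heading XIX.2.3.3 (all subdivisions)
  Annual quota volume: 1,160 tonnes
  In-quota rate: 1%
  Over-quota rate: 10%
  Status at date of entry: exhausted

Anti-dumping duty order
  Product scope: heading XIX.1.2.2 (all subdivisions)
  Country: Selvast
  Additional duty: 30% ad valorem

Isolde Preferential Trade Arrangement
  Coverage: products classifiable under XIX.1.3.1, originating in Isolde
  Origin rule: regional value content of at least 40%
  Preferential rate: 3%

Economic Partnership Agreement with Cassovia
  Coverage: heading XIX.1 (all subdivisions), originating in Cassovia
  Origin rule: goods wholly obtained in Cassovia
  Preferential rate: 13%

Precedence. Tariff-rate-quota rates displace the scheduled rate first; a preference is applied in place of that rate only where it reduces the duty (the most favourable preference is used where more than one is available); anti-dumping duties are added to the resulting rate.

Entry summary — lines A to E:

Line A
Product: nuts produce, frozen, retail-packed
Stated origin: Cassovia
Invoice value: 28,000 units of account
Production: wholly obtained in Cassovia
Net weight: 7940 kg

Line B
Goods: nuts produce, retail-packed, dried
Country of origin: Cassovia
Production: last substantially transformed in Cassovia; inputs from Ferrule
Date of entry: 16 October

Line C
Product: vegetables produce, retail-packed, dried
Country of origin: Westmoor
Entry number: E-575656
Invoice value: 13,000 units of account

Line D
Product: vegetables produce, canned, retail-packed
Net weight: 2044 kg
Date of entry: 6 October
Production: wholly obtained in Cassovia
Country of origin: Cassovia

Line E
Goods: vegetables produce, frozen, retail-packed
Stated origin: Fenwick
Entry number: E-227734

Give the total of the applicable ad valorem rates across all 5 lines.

Line A: nuts → XIX.1; frozen → XIX.1.1; retail-packed → XIX.1.1.1. Scheduled 14%. Cassovia agreement on XIX.1: wholly obtained → 13% available; preferential 13%. → 13%.
Line B: nuts → XIX.1; dried → XIX.1.2; retail-packed → XIX.1.2.2. Scheduled 38%. Cassovia agreement on XIX.1: not wholly obtained. → 38%.
Line C: vegetables → XIX.2; dried → XIX.2.3; retail-packed → XIX.2.3.3. Scheduled 3%. quota on XIX.2.3.3 exhausted → over-quota 10%; anti-dumping (Westmoor, XIX.2): +27%; total 10% + 27% = 37%. → 37%.
Line D: vegetables → XIX.2; canned → XIX.2.1; retail-packed → XIX.2.1.1. Scheduled 12%. Cassovia agreement on XIX.1: XIX.2.1.1 not covered. → 12%.
Line E: vegetables → XIX.2; frozen → XIX.2.4; retail-packed → XIX.2.4.3. Scheduled 19%. No special measure applies. → 19%.
Sum: 13% + 38% + 37% + 12% + 19% = 119%.

119%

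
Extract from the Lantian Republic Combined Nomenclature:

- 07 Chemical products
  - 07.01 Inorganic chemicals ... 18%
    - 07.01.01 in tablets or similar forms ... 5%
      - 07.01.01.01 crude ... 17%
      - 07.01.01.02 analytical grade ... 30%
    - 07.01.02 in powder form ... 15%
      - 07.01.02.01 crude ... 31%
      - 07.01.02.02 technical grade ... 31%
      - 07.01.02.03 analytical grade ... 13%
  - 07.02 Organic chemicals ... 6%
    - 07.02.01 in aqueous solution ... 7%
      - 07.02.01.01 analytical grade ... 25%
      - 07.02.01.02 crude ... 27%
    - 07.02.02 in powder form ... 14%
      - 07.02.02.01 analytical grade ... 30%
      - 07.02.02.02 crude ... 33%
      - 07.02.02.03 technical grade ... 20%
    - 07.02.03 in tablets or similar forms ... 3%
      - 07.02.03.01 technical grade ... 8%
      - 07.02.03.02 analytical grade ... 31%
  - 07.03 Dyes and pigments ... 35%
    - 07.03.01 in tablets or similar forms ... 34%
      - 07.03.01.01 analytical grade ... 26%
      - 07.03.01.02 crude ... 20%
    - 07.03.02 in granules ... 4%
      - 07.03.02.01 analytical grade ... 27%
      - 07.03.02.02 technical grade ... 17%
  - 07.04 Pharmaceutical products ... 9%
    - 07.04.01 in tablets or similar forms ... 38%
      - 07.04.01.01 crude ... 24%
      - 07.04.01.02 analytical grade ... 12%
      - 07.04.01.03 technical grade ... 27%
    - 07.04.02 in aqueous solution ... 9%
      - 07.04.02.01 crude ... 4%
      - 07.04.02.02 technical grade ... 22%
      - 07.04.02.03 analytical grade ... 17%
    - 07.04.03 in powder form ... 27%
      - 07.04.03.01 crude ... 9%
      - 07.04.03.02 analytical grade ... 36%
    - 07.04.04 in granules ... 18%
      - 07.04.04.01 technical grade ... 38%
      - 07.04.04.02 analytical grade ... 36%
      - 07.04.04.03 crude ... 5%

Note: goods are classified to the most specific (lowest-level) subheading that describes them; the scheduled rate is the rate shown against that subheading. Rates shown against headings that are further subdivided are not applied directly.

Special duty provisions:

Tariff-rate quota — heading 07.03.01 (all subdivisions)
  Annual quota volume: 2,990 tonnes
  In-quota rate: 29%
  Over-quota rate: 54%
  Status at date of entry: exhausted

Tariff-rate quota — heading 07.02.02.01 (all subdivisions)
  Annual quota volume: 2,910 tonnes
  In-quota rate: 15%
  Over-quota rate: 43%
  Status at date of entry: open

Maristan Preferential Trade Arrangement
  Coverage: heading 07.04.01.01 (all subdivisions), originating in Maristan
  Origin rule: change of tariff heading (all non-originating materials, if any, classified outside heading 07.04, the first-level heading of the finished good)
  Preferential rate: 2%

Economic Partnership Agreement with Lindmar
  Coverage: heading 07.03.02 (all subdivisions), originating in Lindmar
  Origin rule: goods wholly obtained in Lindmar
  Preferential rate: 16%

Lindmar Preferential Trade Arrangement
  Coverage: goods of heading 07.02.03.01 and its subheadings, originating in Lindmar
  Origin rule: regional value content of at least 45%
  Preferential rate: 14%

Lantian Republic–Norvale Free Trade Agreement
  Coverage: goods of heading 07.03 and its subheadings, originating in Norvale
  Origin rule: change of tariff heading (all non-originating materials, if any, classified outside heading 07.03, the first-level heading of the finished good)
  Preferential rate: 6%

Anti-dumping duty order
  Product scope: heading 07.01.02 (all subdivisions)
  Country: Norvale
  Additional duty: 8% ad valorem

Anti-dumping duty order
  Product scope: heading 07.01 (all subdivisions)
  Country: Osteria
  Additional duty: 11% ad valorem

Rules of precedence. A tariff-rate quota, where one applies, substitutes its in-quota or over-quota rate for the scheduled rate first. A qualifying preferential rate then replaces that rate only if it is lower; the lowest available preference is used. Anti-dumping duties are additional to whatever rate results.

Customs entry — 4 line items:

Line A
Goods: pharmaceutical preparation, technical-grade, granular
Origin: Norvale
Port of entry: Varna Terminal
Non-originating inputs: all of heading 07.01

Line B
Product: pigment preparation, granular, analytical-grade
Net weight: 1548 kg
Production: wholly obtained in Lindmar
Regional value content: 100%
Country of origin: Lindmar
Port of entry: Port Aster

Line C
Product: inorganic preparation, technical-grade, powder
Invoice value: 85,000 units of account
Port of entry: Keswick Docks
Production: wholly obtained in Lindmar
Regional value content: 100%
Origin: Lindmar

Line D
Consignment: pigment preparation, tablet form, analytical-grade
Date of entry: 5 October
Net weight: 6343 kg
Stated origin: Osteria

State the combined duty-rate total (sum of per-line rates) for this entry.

Line A: pharmaceutical → 07.04; granular → 07.04.04; technical-grade → 07.04.04.01. Scheduled 38%. Norvale agreement on 07.03: 07.04.04.01 not covered. → 38%.
Line B: pigment → 07.03; granular → 07.03.02; analytical-grade → 07.03.02.01. Scheduled 27%. Lindmar agreement on 07.03.02: wholly obtained → 16% available; Lindmar agreement on 07.02.03.01: 07.03.02.01 not covered; preferential 16%. → 16%.
Line C: inorganic → 07.01; powder → 07.01.02; technical-grade → 07.01.02.02. Scheduled 31%. Lindmar agreement on 07.03.02: 07.01.02.02 not covered; Lindmar agreement on 07.02.03.01: 07.01.02.02 not covered. → 31%.
Line D: pigment → 07.03; tablet form → 07.03.01; analytical-grade → 07.03.01.01. Scheduled 26%. quota on 07.03.01 exhausted → over-quota 54%. → 54%.
Sum: 38% + 16% + 31% + 54% = 139%.

139%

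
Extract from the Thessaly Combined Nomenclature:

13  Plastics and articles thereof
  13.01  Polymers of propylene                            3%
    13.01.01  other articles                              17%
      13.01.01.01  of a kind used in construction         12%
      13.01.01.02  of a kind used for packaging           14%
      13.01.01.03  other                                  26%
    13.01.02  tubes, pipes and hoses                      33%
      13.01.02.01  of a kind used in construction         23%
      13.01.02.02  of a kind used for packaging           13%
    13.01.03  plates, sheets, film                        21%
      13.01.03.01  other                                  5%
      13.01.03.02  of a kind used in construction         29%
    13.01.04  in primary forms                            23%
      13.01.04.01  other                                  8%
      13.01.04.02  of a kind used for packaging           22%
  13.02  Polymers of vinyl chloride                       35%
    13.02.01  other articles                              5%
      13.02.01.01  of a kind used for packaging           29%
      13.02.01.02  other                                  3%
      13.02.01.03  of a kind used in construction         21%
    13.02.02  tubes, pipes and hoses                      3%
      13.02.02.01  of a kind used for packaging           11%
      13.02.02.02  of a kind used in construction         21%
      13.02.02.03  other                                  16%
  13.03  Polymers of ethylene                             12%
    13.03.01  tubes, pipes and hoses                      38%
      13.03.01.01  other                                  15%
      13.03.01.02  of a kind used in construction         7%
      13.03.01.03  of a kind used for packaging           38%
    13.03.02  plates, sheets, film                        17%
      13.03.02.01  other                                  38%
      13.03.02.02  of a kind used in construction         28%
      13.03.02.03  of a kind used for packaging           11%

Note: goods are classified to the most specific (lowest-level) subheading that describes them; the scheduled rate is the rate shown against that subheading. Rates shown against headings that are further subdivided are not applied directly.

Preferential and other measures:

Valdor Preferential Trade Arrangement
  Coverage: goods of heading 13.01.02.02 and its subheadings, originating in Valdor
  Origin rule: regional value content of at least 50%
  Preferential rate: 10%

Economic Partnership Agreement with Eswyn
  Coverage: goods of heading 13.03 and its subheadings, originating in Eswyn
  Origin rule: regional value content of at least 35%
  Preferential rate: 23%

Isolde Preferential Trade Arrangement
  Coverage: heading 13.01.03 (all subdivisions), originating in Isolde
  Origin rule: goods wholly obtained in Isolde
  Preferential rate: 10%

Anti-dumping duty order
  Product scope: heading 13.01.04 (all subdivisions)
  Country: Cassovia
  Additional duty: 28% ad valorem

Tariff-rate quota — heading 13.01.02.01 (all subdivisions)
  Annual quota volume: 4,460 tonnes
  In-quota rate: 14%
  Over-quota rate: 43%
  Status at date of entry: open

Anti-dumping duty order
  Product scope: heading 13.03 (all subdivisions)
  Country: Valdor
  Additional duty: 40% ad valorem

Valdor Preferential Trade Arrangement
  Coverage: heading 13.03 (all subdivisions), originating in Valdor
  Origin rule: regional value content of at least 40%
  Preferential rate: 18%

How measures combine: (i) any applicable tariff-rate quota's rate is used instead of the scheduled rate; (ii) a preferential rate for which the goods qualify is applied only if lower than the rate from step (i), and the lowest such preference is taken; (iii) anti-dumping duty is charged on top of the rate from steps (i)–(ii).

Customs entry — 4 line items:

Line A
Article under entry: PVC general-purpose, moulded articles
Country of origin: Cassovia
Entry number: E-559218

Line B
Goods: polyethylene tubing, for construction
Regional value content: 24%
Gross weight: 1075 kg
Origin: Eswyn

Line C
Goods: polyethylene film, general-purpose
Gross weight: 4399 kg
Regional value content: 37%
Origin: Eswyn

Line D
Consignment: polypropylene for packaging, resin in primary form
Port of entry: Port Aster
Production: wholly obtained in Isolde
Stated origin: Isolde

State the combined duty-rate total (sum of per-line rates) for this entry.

55%

Line A: PVC → 13.02; moulded articles → 13.02.01; general-purpose → 13.02.01.02. Scheduled 3%. No special measure applies. → 3%.
Line B: polyethylene → 13.03; tubing → 13.03.01; for construction → 13.03.01.02. Scheduled 7%. Eswyn agreement on 13.03: RVC < 35%. → 7%.
Line C: polyethylene → 13.03; film → 13.03.02; general-purpose → 13.03.02.01. Scheduled 38%. Eswyn agreement on 13.03: RVC ≥ 35% → 23% available; preferential 23%. → 23%.
Line D: polypropylene → 13.01; resin in primary form → 13.01.04; for packaging → 13.01.04.02. Scheduled 22%. Isolde agreement on 13.01.03: 13.01.04.02 not covered. → 22%.
Sum: 3% + 7% + 23% + 22% = 55%.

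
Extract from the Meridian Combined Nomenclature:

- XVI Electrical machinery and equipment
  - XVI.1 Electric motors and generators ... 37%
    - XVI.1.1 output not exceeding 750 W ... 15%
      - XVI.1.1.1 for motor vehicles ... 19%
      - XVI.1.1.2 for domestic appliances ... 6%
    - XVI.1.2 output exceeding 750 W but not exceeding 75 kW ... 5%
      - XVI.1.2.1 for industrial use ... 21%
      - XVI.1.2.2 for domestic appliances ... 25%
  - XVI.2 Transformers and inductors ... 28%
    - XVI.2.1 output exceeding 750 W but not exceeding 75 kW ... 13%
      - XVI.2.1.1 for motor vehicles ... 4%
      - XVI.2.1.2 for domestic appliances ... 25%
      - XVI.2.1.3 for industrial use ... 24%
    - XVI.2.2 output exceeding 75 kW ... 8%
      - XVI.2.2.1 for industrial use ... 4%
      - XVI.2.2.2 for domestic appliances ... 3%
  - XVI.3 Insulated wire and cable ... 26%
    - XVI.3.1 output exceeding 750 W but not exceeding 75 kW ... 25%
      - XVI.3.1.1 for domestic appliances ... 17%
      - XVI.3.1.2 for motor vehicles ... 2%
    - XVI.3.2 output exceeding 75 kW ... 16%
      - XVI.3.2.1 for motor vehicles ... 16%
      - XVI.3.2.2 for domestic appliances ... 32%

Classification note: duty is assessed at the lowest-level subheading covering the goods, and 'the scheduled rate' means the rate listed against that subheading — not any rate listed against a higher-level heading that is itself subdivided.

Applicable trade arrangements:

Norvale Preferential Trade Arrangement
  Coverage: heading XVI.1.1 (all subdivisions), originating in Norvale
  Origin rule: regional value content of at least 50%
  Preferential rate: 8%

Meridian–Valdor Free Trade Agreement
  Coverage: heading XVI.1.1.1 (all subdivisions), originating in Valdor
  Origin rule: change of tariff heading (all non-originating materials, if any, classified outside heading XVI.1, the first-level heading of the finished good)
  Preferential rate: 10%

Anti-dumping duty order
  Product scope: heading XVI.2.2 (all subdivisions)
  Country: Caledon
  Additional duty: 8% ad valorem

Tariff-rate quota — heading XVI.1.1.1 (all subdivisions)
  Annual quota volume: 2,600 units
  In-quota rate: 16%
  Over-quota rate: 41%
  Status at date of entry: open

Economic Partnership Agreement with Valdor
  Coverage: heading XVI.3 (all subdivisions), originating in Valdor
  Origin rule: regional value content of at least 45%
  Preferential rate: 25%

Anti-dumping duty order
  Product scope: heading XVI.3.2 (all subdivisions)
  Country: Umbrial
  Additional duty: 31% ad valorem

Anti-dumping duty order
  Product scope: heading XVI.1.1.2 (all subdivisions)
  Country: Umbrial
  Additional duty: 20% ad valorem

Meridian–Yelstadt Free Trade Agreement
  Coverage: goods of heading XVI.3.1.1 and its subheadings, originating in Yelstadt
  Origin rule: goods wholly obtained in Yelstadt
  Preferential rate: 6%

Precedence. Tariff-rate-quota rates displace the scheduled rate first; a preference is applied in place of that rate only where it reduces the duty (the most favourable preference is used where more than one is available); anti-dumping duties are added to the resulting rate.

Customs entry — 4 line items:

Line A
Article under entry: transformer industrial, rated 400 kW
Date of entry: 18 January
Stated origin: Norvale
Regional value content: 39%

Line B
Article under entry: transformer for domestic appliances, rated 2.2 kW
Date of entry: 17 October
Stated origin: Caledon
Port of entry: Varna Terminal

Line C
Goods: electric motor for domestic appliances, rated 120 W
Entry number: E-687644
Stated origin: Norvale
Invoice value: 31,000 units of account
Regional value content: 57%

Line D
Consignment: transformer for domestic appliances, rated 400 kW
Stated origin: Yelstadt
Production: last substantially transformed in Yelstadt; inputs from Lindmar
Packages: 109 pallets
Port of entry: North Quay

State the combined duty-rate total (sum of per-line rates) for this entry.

38%

Line A: transformer → XVI.2; rated 400 kW → XVI.2.2; industrial → XVI.2.2.1. Scheduled 4%. Norvale agreement on XVI.1.1: XVI.2.2.1 not covered. → 4%.
Line B: transformer → XVI.2; rated 2.2 kW → XVI.2.1; for domestic appliances → XVI.2.1.2. Scheduled 25%. No special measure applies. → 25%.
Line C: electric motor → XVI.1; rated 120 W → XVI.1.1; for domestic appliances → XVI.1.1.2. Scheduled 6%. Norvale agreement on XVI.1.1: RVC ≥ 50% → 8% available; preference 8% not lower than 6% → no reduction. → 6%.
Line D: transformer → XVI.2; rated 400 kW → XVI.2.2; for domestic appliances → XVI.2.2.2. Scheduled 3%. Yelstadt agreement on XVI.3.1.1: XVI.2.2.2 not covered. → 3%.
Sum: 4% + 25% + 6% + 3% = 38%.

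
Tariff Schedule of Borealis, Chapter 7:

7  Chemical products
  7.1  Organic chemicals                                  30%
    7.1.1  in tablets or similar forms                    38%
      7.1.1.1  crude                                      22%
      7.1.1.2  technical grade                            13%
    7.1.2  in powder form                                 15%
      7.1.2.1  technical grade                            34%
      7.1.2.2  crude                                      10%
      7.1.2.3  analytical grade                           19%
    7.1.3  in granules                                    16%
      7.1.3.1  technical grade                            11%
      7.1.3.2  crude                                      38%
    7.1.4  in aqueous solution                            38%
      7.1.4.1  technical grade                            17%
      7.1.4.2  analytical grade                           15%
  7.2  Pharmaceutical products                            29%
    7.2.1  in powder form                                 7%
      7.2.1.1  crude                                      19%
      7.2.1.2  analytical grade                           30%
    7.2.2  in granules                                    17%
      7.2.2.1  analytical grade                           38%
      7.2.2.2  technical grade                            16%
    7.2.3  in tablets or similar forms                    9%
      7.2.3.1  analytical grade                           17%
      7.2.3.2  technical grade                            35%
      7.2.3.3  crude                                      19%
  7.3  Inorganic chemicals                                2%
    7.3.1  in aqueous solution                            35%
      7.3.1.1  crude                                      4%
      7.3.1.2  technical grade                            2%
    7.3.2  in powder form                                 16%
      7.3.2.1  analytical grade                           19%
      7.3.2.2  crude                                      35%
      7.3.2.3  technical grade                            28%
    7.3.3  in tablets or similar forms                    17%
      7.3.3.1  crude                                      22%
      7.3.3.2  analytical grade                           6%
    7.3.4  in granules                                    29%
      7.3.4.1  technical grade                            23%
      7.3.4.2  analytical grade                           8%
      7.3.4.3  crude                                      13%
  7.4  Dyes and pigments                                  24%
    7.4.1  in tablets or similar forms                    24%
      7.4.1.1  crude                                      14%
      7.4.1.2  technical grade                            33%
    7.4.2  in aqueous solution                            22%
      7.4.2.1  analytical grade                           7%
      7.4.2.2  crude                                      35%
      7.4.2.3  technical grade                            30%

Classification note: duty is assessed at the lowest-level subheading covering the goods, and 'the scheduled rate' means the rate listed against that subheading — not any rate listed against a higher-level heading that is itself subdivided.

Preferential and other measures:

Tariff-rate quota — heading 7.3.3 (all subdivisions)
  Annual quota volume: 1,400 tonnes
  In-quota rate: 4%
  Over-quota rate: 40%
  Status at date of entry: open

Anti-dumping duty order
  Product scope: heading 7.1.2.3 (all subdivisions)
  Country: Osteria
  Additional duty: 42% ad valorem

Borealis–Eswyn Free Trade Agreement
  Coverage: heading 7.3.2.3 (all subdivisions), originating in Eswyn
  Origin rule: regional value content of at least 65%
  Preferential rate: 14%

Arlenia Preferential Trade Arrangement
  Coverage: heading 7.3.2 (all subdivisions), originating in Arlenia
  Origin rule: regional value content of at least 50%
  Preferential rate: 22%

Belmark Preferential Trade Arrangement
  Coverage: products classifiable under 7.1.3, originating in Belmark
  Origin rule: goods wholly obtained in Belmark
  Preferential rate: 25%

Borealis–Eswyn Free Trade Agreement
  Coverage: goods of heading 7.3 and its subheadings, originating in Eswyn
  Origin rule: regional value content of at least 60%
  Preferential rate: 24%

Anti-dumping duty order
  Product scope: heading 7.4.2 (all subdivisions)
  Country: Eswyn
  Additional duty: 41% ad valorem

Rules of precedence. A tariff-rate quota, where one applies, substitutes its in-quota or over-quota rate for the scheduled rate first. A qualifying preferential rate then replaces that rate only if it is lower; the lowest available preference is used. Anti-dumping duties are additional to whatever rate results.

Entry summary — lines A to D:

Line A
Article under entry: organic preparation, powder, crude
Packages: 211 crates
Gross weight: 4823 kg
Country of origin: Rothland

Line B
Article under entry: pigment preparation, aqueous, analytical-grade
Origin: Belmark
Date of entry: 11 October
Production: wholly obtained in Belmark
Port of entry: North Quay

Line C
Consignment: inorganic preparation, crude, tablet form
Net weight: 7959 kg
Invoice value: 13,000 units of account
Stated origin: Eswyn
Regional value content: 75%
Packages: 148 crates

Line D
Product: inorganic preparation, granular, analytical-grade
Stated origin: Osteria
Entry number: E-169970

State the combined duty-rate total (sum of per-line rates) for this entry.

29%

Line A: organic → 7.1; powder → 7.1.2; crude → 7.1.2.2. Scheduled 10%. No special measure applies. → 10%.
Line B: pigment → 7.4; aqueous → 7.4.2; analytical-grade → 7.4.2.1. Scheduled 7%. Belmark agreement on 7.1.3: 7.4.2.1 not covered. → 7%.
Line C: inorganic → 7.3; tablet form → 7.3.3; crude → 7.3.3.1. Scheduled 22%. quota on 7.3.3 open → in-quota 4%; Eswyn agreement on 7.3.2.3: 7.3.3.1 not covered; Eswyn agreement on 7.3: RVC ≥ 60% → 24% available; preference 24% not lower than 4% → no reduction. → 4%.
Line D: inorganic → 7.3; granular → 7.3.4; analytical-grade → 7.3.4.2. Scheduled 8%. No special measure applies. → 8%.
Sum: 10% + 7% + 4% + 8% = 29%.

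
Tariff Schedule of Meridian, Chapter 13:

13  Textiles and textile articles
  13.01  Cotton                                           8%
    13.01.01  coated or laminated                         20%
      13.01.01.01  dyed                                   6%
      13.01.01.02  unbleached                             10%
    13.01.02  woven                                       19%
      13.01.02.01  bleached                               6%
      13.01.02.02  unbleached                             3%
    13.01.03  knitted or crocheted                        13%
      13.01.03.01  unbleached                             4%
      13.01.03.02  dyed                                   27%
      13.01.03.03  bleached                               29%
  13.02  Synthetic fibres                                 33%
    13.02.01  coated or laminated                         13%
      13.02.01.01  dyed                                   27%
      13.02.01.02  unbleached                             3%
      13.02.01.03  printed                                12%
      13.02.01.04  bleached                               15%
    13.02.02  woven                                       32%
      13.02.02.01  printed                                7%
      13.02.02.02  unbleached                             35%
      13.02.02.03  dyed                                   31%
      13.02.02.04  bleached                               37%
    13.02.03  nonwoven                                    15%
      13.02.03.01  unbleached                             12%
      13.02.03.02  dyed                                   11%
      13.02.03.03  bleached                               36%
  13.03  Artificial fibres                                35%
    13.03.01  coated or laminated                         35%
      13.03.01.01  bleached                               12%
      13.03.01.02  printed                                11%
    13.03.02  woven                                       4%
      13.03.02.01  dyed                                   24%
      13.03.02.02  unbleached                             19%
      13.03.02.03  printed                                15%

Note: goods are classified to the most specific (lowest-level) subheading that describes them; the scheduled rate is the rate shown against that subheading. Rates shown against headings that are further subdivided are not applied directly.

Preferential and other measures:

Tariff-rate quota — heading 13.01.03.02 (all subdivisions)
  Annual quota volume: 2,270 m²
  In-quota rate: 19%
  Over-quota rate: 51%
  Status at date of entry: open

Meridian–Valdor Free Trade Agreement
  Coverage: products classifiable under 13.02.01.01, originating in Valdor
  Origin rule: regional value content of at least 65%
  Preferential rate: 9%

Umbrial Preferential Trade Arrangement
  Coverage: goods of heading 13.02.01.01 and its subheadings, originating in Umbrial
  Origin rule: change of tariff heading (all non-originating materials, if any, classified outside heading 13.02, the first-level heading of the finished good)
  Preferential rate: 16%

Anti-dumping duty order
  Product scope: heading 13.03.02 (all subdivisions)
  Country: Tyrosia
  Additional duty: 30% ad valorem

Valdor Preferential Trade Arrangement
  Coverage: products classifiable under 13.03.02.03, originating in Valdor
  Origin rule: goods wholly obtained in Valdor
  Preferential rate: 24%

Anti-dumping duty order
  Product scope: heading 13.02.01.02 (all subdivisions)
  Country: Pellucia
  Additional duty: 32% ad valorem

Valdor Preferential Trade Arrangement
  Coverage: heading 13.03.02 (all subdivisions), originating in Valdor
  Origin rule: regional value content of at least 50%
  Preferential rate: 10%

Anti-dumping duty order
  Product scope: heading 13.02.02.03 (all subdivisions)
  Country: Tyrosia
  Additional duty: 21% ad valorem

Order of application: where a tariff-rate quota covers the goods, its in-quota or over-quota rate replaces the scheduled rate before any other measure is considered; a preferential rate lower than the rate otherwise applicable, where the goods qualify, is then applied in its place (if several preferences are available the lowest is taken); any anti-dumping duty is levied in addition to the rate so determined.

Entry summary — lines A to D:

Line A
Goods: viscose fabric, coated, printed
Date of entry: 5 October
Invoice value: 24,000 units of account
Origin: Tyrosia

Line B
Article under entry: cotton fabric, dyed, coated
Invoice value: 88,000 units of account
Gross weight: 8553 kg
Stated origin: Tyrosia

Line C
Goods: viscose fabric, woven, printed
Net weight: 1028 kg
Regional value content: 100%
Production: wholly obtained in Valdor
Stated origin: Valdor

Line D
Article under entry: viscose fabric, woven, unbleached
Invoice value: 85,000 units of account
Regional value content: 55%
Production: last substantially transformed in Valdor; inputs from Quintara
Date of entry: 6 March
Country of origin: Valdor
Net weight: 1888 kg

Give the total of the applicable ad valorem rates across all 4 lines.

Line A: viscose → 13.03; coated → 13.03.01; printed → 13.03.01.02. Scheduled 11%. No special measure applies. → 11%.
Line B: cotton → 13.01; coated → 13.01.01; dyed → 13.01.01.01. Scheduled 6%. No special measure applies. → 6%.
Line C: viscose → 13.03; woven → 13.03.02; printed → 13.03.02.03. Scheduled 15%. Valdor agreement on 13.02.01.01: 13.03.02.03 not covered; Valdor agreement on 13.03.02.03: wholly obtained → 24% available; Valdor agreement on 13.03.02: RVC ≥ 50% → 10% available; preferential 10%. → 10%.
Line D: viscose → 13.03; woven → 13.03.02; unbleached → 13.03.02.02. Scheduled 19%. Valdor agreement on 13.02.01.01: 13.03.02.02 not covered; Valdor agreement on 13.03.02.03: 13.03.02.02 not covered; Valdor agreement on 13.03.02: RVC ≥ 50% → 10% available; preferential 10%. → 10%.
Sum: 11% + 6% + 10% + 10% = 37%.

37%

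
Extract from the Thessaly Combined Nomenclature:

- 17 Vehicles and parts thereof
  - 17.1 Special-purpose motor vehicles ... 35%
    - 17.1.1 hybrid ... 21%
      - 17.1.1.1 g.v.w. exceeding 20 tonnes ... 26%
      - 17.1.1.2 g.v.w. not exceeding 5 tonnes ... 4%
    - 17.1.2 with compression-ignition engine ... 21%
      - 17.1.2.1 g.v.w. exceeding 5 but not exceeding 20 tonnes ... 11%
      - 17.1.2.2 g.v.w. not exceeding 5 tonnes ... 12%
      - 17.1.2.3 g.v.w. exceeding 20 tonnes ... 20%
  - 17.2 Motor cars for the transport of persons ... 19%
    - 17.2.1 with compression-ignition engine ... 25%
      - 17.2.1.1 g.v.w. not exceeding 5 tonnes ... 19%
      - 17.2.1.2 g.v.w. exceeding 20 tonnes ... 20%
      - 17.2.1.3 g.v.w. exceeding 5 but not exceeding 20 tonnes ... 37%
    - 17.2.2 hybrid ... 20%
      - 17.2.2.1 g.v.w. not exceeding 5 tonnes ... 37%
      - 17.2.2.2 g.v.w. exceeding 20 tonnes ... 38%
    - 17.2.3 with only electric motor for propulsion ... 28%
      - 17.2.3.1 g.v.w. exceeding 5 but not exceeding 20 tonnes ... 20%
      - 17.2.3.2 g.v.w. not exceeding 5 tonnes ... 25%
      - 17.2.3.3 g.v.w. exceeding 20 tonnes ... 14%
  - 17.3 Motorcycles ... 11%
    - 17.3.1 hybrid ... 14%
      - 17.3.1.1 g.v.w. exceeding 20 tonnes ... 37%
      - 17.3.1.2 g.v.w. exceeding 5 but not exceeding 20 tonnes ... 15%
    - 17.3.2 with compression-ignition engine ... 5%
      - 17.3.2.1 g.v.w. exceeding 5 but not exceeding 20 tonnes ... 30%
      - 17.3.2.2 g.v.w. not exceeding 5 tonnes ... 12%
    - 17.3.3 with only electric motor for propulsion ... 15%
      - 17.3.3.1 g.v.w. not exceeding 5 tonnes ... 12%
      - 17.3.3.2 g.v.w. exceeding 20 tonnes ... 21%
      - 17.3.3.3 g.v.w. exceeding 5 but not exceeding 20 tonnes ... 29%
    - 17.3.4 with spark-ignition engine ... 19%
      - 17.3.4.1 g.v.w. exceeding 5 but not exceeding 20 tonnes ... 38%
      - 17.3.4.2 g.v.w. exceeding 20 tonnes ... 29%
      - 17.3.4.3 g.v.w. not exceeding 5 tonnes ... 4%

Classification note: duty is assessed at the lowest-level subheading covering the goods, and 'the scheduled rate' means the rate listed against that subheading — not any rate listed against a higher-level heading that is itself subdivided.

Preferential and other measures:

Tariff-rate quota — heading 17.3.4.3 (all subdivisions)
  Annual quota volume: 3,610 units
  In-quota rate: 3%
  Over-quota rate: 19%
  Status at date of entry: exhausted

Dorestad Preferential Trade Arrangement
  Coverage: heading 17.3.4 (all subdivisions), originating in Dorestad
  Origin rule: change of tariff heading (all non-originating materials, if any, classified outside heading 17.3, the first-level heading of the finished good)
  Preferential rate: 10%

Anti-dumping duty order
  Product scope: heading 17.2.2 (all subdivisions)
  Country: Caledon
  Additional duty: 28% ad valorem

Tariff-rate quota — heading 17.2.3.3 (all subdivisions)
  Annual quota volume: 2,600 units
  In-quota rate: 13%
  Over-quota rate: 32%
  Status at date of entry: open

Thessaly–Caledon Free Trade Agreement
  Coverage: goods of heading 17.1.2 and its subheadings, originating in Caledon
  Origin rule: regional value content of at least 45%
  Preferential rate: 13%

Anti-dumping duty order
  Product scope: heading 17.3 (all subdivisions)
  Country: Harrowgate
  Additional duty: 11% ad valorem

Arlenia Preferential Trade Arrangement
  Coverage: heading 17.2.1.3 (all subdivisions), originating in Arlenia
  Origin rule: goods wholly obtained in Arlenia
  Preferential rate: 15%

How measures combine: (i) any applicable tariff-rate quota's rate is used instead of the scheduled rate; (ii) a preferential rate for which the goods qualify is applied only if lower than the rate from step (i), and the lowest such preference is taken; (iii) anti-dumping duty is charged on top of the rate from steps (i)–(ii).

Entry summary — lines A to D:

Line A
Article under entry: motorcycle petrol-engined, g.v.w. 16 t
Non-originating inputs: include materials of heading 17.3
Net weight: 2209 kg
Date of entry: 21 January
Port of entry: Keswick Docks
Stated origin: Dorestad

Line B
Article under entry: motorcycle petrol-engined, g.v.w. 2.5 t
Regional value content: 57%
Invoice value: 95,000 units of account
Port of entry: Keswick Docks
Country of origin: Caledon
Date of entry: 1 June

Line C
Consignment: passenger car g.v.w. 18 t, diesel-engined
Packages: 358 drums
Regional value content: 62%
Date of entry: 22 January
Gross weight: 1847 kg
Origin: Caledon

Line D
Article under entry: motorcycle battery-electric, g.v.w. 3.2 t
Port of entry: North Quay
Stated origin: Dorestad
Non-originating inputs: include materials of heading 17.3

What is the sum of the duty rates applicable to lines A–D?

Line A: motorcycle → 17.3; petrol-engined → 17.3.4; g.v.w. 16 t → 17.3.4.1. Scheduled 38%. Dorestad agreement on 17.3.4: CTH not met. → 38%.
Line B: motorcycle → 17.3; petrol-engined → 17.3.4; g.v.w. 2.5 t → 17.3.4.3. Scheduled 4%. quota on 17.3.4.3 exhausted → over-quota 19%; Caledon agreement on 17.1.2: 17.3.4.3 not covered. → 19%.
Line C: passenger car → 17.2; diesel-engined → 17.2.1; g.v.w. 18 t → 17.2.1.3. Scheduled 37%. Caledon agreement on 17.1.2: 17.2.1.3 not covered. → 37%.
Line D: motorcycle → 17.3; battery-electric → 17.3.3; g.v.w. 3.2 t → 17.3.3.1. Scheduled 12%. Dorestad agreement on 17.3.4: 17.3.3.1 not covered. → 12%.
Sum: 38% + 19% + 37% + 12% = 106%.

106%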